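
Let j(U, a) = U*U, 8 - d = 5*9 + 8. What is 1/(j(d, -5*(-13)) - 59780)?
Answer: -1/57755 ≈ -1.7315e-5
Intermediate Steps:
d = -45 (d = 8 - (5*9 + 8) = 8 - (45 + 8) = 8 - 1*53 = 8 - 53 = -45)
j(U, a) = U**2
1/(j(d, -5*(-13)) - 59780) = 1/((-45)**2 - 59780) = 1/(2025 - 59780) = 1/(-57755) = -1/57755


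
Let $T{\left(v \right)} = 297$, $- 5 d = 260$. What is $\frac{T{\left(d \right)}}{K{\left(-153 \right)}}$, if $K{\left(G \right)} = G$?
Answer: $- \frac{33}{17} \approx -1.9412$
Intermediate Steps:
$d = -52$ ($d = \left(- \frac{1}{5}\right) 260 = -52$)
$\frac{T{\left(d \right)}}{K{\left(-153 \right)}} = \frac{297}{-153} = 297 \left(- \frac{1}{153}\right) = - \frac{33}{17}$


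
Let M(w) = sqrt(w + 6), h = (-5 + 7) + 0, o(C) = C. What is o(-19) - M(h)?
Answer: -19 - 2*sqrt(2) ≈ -21.828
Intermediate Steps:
h = 2 (h = 2 + 0 = 2)
M(w) = sqrt(6 + w)
o(-19) - M(h) = -19 - sqrt(6 + 2) = -19 - sqrt(8) = -19 - 2*sqrt(2)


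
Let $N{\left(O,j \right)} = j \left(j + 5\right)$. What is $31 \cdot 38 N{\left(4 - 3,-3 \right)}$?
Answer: $-7068$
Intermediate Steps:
$N{\left(O,j \right)} = j \left(5 + j\right)$
$31 \cdot 38 N{\left(4 - 3,-3 \right)} = 31 \cdot 38 \left(- 3 \left(5 - 3\right)\right) = 1178 \left(\left(-3\right) 2\right) = 1178 \left(-6\right) = -7068$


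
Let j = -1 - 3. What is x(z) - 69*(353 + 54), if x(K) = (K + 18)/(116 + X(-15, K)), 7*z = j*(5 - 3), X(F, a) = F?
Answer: -19854563/707 ≈ -28083.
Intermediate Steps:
j = -4
z = -8/7 (z = (-4*(5 - 3))/7 = (-4*2)/7 = (1/7)*(-8) = -8/7 ≈ -1.1429)
x(K) = 18/101 + K/101 (x(K) = (K + 18)/(116 - 15) = (18 + K)/101 = (18 + K)*(1/101) = 18/101 + K/101)
x(z) - 69*(353 + 54) = (18/101 + (1/101)*(-8/7)) - 69*(353 + 54) = (18/101 - 8/707) - 69*407 = 118/707 - 28083 = -19854563/707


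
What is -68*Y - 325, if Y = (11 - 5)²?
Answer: -2773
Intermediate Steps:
Y = 36 (Y = 6² = 36)
-68*Y - 325 = -68*36 - 325 = -2448 - 325 = -2773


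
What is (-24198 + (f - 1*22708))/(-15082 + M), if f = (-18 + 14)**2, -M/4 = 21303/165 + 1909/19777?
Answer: 25501947075/8483692579 ≈ 3.0060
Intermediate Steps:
M = -562165888/1087735 (M = -4*(21303/165 + 1909/19777) = -4*(21303*(1/165) + 1909*(1/19777)) = -4*(7101/55 + 1909/19777) = -4*140541472/1087735 = -562165888/1087735 ≈ -516.82)
f = 16 (f = (-4)**2 = 16)
(-24198 + (f - 1*22708))/(-15082 + M) = (-24198 + (16 - 1*22708))/(-15082 - 562165888/1087735) = (-24198 + (16 - 22708))/(-16967385158/1087735) = (-24198 - 22692)*(-1087735/16967385158) = -46890*(-1087735/16967385158) = 25501947075/8483692579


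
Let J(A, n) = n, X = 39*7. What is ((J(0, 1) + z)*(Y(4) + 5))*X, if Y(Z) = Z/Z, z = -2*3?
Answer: -8190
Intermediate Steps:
z = -6
X = 273
Y(Z) = 1
((J(0, 1) + z)*(Y(4) + 5))*X = ((1 - 6)*(1 + 5))*273 = -5*6*273 = -30*273 = -8190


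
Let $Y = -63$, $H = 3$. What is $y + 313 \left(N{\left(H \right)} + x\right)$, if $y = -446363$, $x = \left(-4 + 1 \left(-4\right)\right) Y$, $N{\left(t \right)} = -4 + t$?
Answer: $-288924$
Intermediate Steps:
$x = 504$ ($x = \left(-4 + 1 \left(-4\right)\right) \left(-63\right) = \left(-4 - 4\right) \left(-63\right) = \left(-8\right) \left(-63\right) = 504$)
$y + 313 \left(N{\left(H \right)} + x\right) = -446363 + 313 \left(\left(-4 + 3\right) + 504\right) = -446363 + 313 \left(-1 + 504\right) = -446363 + 313 \cdot 503 = -446363 + 157439 = -288924$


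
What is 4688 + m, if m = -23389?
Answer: -18701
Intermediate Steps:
4688 + m = 4688 - 23389 = -18701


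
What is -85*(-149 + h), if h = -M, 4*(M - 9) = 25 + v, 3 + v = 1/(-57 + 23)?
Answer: 111175/8 ≈ 13897.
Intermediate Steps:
v = -103/34 (v = -3 + 1/(-57 + 23) = -3 + 1/(-34) = -3 - 1/34 = -103/34 ≈ -3.0294)
M = 1971/136 (M = 9 + (25 - 103/34)/4 = 9 + (¼)*(747/34) = 9 + 747/136 = 1971/136 ≈ 14.493)
h = -1971/136 (h = -1*1971/136 = -1971/136 ≈ -14.493)
-85*(-149 + h) = -85*(-149 - 1971/136) = -85*(-22235/136) = 111175/8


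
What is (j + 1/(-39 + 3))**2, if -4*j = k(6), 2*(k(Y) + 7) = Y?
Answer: 1225/1296 ≈ 0.94522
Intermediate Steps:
k(Y) = -7 + Y/2
j = 1 (j = -(-7 + (1/2)*6)/4 = -(-7 + 3)/4 = -1/4*(-4) = 1)
(j + 1/(-39 + 3))**2 = (1 + 1/(-39 + 3))**2 = (1 + 1/(-36))**2 = (1 - 1/36)**2 = (35/36)**2 = 1225/1296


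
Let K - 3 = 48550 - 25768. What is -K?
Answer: -22785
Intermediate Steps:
K = 22785 (K = 3 + (48550 - 25768) = 3 + 22782 = 22785)
-K = -1*22785 = -22785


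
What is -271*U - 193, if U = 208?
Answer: -56561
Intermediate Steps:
-271*U - 193 = -271*208 - 193 = -56368 - 193 = -56561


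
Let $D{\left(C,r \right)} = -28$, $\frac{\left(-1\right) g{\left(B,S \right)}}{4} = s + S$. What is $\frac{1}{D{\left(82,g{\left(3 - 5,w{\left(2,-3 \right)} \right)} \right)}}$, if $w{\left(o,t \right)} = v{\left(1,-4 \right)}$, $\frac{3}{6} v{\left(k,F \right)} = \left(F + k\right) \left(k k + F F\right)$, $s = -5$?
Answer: $- \frac{1}{28} \approx -0.035714$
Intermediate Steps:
$v{\left(k,F \right)} = 2 \left(F + k\right) \left(F^{2} + k^{2}\right)$ ($v{\left(k,F \right)} = 2 \left(F + k\right) \left(k k + F F\right) = 2 \left(F + k\right) \left(k^{2} + F^{2}\right) = 2 \left(F + k\right) \left(F^{2} + k^{2}\right)$)
$w{\left(o,t \right)} = -102$ ($w{\left(o,t \right)} = 2 \left(-4\right)^{3} + 2 \cdot 1^{3} + 2 \left(-4\right) 1^{2} + 2 \cdot 1 \left(-4\right)^{2} = 2 \left(-64\right) + 2 \cdot 1 + 2 \left(-4\right) 1 + 2 \cdot 1 \cdot 16 = -128 + 2 - 8 + 32 = -102$)
$g{\left(B,S \right)} = 20 - 4 S$ ($g{\left(B,S \right)} = - 4 \left(-5 + S\right) = 20 - 4 S$)
$\frac{1}{D{\left(82,g{\left(3 - 5,w{\left(2,-3 \right)} \right)} \right)}} = \frac{1}{-28} = - \frac{1}{28}$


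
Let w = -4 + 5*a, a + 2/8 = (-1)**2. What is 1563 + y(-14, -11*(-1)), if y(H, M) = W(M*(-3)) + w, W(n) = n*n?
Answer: 10607/4 ≈ 2651.8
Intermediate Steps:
a = 3/4 (a = -1/4 + (-1)**2 = -1/4 + 1 = 3/4 ≈ 0.75000)
W(n) = n**2
w = -1/4 (w = -4 + 5*(3/4) = -4 + 15/4 = -1/4 ≈ -0.25000)
y(H, M) = -1/4 + 9*M**2 (y(H, M) = (M*(-3))**2 - 1/4 = (-3*M)**2 - 1/4 = 9*M**2 - 1/4 = -1/4 + 9*M**2)
1563 + y(-14, -11*(-1)) = 1563 + (-1/4 + 9*(-11*(-1))**2) = 1563 + (-1/4 + 9*11**2) = 1563 + (-1/4 + 9*121) = 1563 + (-1/4 + 1089) = 1563 + 4355/4 = 10607/4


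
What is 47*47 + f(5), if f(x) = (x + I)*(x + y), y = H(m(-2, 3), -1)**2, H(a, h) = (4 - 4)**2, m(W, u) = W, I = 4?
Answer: 2254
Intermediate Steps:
H(a, h) = 0 (H(a, h) = 0**2 = 0)
y = 0 (y = 0**2 = 0)
f(x) = x*(4 + x) (f(x) = (x + 4)*(x + 0) = (4 + x)*x = x*(4 + x))
47*47 + f(5) = 47*47 + 5*(4 + 5) = 2209 + 5*9 = 2209 + 45 = 2254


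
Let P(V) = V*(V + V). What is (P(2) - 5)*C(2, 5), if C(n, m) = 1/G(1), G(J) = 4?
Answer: 3/4 ≈ 0.75000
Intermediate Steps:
P(V) = 2*V**2 (P(V) = V*(2*V) = 2*V**2)
C(n, m) = 1/4
(P(2) - 5)*C(2, 5) = (2*2**2 - 5)*(1/4) = (2*4 - 5)*(1/4) = (8 - 5)*(1/4) = 3*(1/4) = 3/4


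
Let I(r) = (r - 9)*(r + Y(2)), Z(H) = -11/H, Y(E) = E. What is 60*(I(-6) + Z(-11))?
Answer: 3660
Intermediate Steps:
I(r) = (-9 + r)*(2 + r) (I(r) = (r - 9)*(r + 2) = (-9 + r)*(2 + r))
60*(I(-6) + Z(-11)) = 60*((-18 + (-6)**2 - 7*(-6)) - 11/(-11)) = 60*((-18 + 36 + 42) - 11*(-1/11)) = 60*(60 + 1) = 60*61 = 3660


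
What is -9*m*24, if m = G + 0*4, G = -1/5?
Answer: 216/5 ≈ 43.200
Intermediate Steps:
G = -⅕ (G = -1*⅕ = -⅕ ≈ -0.20000)
m = -⅕ (m = -⅕ + 0*4 = -⅕ + 0 = -⅕ ≈ -0.20000)
-9*m*24 = -9*(-⅕)*24 = (9/5)*24 = 216/5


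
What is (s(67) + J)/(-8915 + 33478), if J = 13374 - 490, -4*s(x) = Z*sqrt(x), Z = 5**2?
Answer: 12884/24563 - 25*sqrt(67)/98252 ≈ 0.52245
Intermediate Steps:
Z = 25
s(x) = -25*sqrt(x)/4
J = 12884 (J = 13374 - 1*490 = 13374 - 490 = 12884)
(s(67) + J)/(-8915 + 33478) = (-25*sqrt(67)/4 + 12884)/(-8915 + 33478) = (12884 - 25*sqrt(67)/4)/24563 = (12884 - 25*sqrt(67)/4)*(1/24563) = 12884/24563 - 25*sqrt(67)/98252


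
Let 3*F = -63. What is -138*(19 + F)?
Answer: 276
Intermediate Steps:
F = -21 (F = (⅓)*(-63) = -21)
-138*(19 + F) = -138*(19 - 21) = -138*(-2) = 276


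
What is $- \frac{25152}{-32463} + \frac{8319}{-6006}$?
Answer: $- \frac{13221865}{21663642} \approx -0.61032$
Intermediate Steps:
$- \frac{25152}{-32463} + \frac{8319}{-6006} = \left(-25152\right) \left(- \frac{1}{32463}\right) + 8319 \left(- \frac{1}{6006}\right) = \frac{8384}{10821} - \frac{2773}{2002} = - \frac{13221865}{21663642}$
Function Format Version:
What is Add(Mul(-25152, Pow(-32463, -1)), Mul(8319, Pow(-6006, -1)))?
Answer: Rational(-13221865, 21663642) ≈ -0.61032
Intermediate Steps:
Add(Mul(-25152, Pow(-32463, -1)), Mul(8319, Pow(-6006, -1))) = Add(Mul(-25152, Rational(-1, 32463)), Mul(8319, Rational(-1, 6006))) = Add(Rational(8384, 10821), Rational(-2773, 2002)) = Rational(-13221865, 21663642)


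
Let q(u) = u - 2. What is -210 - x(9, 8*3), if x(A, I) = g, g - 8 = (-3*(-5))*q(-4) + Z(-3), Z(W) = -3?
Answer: -125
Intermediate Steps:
q(u) = -2 + u
g = -85 (g = 8 + ((-3*(-5))*(-2 - 4) - 3) = 8 + (15*(-6) - 3) = 8 + (-90 - 3) = 8 - 93 = -85)
x(A, I) = -85
-210 - x(9, 8*3) = -210 - 1*(-85) = -210 + 85 = -125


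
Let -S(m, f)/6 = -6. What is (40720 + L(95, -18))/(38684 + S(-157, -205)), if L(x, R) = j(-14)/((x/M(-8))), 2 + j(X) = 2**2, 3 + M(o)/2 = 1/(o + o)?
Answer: 15473551/14713600 ≈ 1.0516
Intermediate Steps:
S(m, f) = 36 (S(m, f) = -6*(-6) = 36)
M(o) = -6 + 1/o (M(o) = -6 + 2/(o + o) = -6 + 2/((2*o)) = -6 + 2*(1/(2*o)) = -6 + 1/o)
j(X) = 2 (j(X) = -2 + 2**2 = -2 + 4 = 2)
L(x, R) = -49/(4*x) (L(x, R) = 2/((x/(-6 + 1/(-8)))) = 2/((x/(-6 - 1/8))) = 2/((x/(-49/8))) = 2/((x*(-8/49))) = 2/((-8*x/49)) = 2*(-49/(8*x)) = -49/(4*x))
(40720 + L(95, -18))/(38684 + S(-157, -205)) = (40720 - 49/4/95)/(38684 + 36) = (40720 - 49/4*1/95)/38720 = (40720 - 49/380)*(1/38720) = (15473551/380)*(1/38720) = 15473551/14713600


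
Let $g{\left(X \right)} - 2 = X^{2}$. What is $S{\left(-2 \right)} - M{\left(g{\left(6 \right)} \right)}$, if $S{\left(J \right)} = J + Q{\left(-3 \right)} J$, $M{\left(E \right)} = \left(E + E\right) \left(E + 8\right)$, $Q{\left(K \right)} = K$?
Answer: $-3492$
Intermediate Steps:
$g{\left(X \right)} = 2 + X^{2}$
$M{\left(E \right)} = 2 E \left(8 + E\right)$
$S{\left(J \right)} = - 2 J$ ($S{\left(J \right)} = J - 3 J = - 2 J$)
$S{\left(-2 \right)} - M{\left(g{\left(6 \right)} \right)} = \left(-2\right) \left(-2\right) - 2 \left(2 + 6^{2}\right) \left(8 + \left(2 + 6^{2}\right)\right) = 4 - 2 \left(2 + 36\right) \left(8 + \left(2 + 36\right)\right) = 4 - 2 \cdot 38 \left(8 + 38\right) = 4 - 2 \cdot 38 \cdot 46 = 4 - 3496 = -3492$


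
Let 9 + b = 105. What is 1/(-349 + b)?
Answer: -1/253 ≈ -0.0039526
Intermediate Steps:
b = 96 (b = -9 + 105 = 96)
1/(-349 + b) = 1/(-349 + 96) = 1/(-253) = -1/253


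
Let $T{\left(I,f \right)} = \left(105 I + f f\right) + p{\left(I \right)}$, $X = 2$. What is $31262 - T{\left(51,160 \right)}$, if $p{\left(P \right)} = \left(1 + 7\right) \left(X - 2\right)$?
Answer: $307$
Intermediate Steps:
$p{\left(P \right)} = 0$ ($p{\left(P \right)} = \left(1 + 7\right) \left(2 - 2\right) = 8 \cdot 0 = 0$)
$T{\left(I,f \right)} = f^{2} + 105 I$ ($T{\left(I,f \right)} = \left(105 I + f f\right) + 0 = \left(105 I + f^{2}\right) + 0 = \left(f^{2} + 105 I\right) + 0 = f^{2} + 105 I$)
$31262 - T{\left(51,160 \right)} = 31262 - \left(160^{2} + 105 \cdot 51\right) = 31262 - \left(25600 + 5355\right) = 31262 - 30955 = 307$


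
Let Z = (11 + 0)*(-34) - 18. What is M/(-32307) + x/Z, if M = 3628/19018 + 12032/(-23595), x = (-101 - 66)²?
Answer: -202154932655960629/2841433705230120 ≈ -71.145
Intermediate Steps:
Z = -392 (Z = 11*(-34) - 18 = -374 - 18 = -392)
x = 27889 (x = (-167)² = 27889)
M = -71610958/224364855 (M = 3628*(1/19018) + 12032*(-1/23595) = 1814/9509 - 12032/23595 = -71610958/224364855 ≈ -0.31917)
M/(-32307) + x/Z = -71610958/224364855/(-32307) + 27889/(-392) = -71610958/224364855*(-1/32307) + 27889*(-1/392) = 71610958/7248555370485 - 27889/392 = -202154932655960629/2841433705230120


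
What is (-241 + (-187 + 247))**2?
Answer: 32761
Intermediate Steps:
(-241 + (-187 + 247))**2 = (-241 + 60)**2 = (-181)**2 = 32761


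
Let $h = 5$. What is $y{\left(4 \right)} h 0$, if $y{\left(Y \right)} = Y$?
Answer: $0$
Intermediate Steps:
$y{\left(4 \right)} h 0 = 4 \cdot 5 \cdot 0 = 20 \cdot 0 = 0$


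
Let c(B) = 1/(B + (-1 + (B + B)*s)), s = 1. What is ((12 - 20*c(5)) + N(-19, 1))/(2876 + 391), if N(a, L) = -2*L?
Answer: 20/7623 ≈ 0.0026236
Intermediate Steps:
c(B) = 1/(-1 + 3*B) (c(B) = 1/(B + (-1 + (B + B)*1)) = 1/(B + (-1 + (2*B)*1)) = 1/(B + (-1 + 2*B)) = 1/(-1 + 3*B))
((12 - 20*c(5)) + N(-19, 1))/(2876 + 391) = ((12 - 20/(-1 + 3*5)) - 2*1)/(2876 + 391) = ((12 - 20/(-1 + 15)) - 2)/3267 = ((12 - 20/14) - 2)*(1/3267) = ((12 - 20*1/14) - 2)*(1/3267) = ((12 - 10/7) - 2)*(1/3267) = (74/7 - 2)*(1/3267) = (60/7)*(1/3267) = 20/7623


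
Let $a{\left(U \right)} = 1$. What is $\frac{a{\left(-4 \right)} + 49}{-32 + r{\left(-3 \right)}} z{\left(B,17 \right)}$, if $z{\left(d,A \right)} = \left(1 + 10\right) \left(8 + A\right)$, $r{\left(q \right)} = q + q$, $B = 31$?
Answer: $- \frac{6875}{19} \approx -361.84$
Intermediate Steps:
$r{\left(q \right)} = 2 q$
$z{\left(d,A \right)} = 88 + 11 A$ ($z{\left(d,A \right)} = 11 \left(8 + A\right) = 88 + 11 A$)
$\frac{a{\left(-4 \right)} + 49}{-32 + r{\left(-3 \right)}} z{\left(B,17 \right)} = \frac{1 + 49}{-32 + 2 \left(-3\right)} \left(88 + 11 \cdot 17\right) = \frac{50}{-32 - 6} \left(88 + 187\right) = \frac{50}{-38} \cdot 275 = 50 \left(- \frac{1}{38}\right) 275 = \left(- \frac{25}{19}\right) 275 = - \frac{6875}{19}$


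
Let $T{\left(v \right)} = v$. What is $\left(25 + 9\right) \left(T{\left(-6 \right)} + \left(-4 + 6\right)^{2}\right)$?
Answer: $-68$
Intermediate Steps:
$\left(25 + 9\right) \left(T{\left(-6 \right)} + \left(-4 + 6\right)^{2}\right) = \left(25 + 9\right) \left(-6 + \left(-4 + 6\right)^{2}\right) = 34 \left(-6 + 2^{2}\right) = 34 \left(-6 + 4\right) = 34 \left(-2\right) = -68$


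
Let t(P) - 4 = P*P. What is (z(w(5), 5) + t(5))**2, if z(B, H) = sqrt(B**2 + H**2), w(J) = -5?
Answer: 891 + 290*sqrt(2) ≈ 1301.1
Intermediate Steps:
t(P) = 4 + P**2 (t(P) = 4 + P*P = 4 + P**2)
(z(w(5), 5) + t(5))**2 = (sqrt((-5)**2 + 5**2) + (4 + 5**2))**2 = (sqrt(25 + 25) + (4 + 25))**2 = (sqrt(50) + 29)**2 = (5*sqrt(2) + 29)**2 = (29 + 5*sqrt(2))**2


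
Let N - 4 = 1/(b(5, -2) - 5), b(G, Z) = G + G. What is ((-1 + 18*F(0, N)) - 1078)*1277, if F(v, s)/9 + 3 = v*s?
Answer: -1998505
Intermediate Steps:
b(G, Z) = 2*G
N = 21/5 (N = 4 + 1/(2*5 - 5) = 4 + 1/(10 - 5) = 4 + 1/5 = 4 + ⅕ = 21/5 ≈ 4.2000)
F(v, s) = -27 + 9*s*v (F(v, s) = -27 + 9*(v*s) = -27 + 9*(s*v) = -27 + 9*s*v)
((-1 + 18*F(0, N)) - 1078)*1277 = ((-1 + 18*(-27 + 9*(21/5)*0)) - 1078)*1277 = ((-1 + 18*(-27 + 0)) - 1078)*1277 = ((-1 + 18*(-27)) - 1078)*1277 = ((-1 - 486) - 1078)*1277 = (-487 - 1078)*1277 = -1565*1277 = -1998505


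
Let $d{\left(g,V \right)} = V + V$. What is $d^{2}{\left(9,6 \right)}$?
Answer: $144$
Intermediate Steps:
$d{\left(g,V \right)} = 2 V$
$d^{2}{\left(9,6 \right)} = \left(2 \cdot 6\right)^{2} = 12^{2} = 144$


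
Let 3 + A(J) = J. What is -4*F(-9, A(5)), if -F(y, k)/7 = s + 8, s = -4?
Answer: 112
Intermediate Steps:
A(J) = -3 + J
F(y, k) = -28 (F(y, k) = -7*(-4 + 8) = -7*4 = -28)
-4*F(-9, A(5)) = -4*(-28) = 112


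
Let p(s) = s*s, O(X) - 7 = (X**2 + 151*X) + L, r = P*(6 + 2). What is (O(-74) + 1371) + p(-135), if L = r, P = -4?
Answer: 13873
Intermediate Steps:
r = -32 (r = -4*(6 + 2) = -4*8 = -32)
L = -32
O(X) = -25 + X**2 + 151*X (O(X) = 7 + ((X**2 + 151*X) - 32) = 7 + (-32 + X**2 + 151*X) = -25 + X**2 + 151*X)
p(s) = s**2
(O(-74) + 1371) + p(-135) = ((-25 + (-74)**2 + 151*(-74)) + 1371) + (-135)**2 = ((-25 + 5476 - 11174) + 1371) + 18225 = (-5723 + 1371) + 18225 = -4352 + 18225 = 13873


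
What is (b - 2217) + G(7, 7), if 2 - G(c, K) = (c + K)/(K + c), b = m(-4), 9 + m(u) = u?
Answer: -2229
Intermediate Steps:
m(u) = -9 + u
b = -13 (b = -9 - 4 = -13)
G(c, K) = 1 (G(c, K) = 2 - (c + K)/(K + c) = 2 - (K + c)/(K + c) = 2 - 1*1 = 2 - 1 = 1)
(b - 2217) + G(7, 7) = (-13 - 2217) + 1 = -2230 + 1 = -2229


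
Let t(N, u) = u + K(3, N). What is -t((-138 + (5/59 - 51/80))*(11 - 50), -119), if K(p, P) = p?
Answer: 116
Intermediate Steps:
t(N, u) = 3 + u (t(N, u) = u + 3 = 3 + u)
-t((-138 + (5/59 - 51/80))*(11 - 50), -119) = -(3 - 119) = -1*(-116) = 116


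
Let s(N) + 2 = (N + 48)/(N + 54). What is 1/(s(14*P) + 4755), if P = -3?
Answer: 2/9507 ≈ 0.00021037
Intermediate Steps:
s(N) = -2 + (48 + N)/(54 + N) (s(N) = -2 + (N + 48)/(N + 54) = -2 + (48 + N)/(54 + N))
1/(s(14*P) + 4755) = 1/((-60 - 14*(-3))/(54 + 14*(-3)) + 4755) = 1/((-60 - 1*(-42))/(54 - 42) + 4755) = 1/((-60 + 42)/12 + 4755) = 1/((1/12)*(-18) + 4755) = 1/(-3/2 + 4755) = 1/(9507/2) = 2/9507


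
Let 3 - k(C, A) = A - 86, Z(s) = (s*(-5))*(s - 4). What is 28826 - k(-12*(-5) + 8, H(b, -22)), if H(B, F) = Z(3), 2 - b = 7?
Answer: 28752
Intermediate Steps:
b = -5 (b = 2 - 1*7 = 2 - 7 = -5)
Z(s) = -5*s*(-4 + s) (Z(s) = (-5*s)*(-4 + s) = -5*s*(-4 + s))
H(B, F) = 15 (H(B, F) = 5*3*(4 - 1*3) = 5*3*(4 - 3) = 5*3*1 = 15)
k(C, A) = 89 - A (k(C, A) = 3 - (A - 86) = 3 - (-86 + A) = 3 + (86 - A) = 89 - A)
28826 - k(-12*(-5) + 8, H(b, -22)) = 28826 - (89 - 1*15) = 28826 - (89 - 15) = 28826 - 1*74 = 28826 - 74 = 28752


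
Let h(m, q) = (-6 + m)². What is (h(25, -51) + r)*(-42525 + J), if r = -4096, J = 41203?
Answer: 4937670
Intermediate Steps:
(h(25, -51) + r)*(-42525 + J) = ((-6 + 25)² - 4096)*(-42525 + 41203) = (19² - 4096)*(-1322) = (361 - 4096)*(-1322) = -3735*(-1322) = 4937670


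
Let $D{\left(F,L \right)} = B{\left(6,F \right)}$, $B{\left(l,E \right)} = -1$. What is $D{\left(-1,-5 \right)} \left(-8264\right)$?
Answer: $8264$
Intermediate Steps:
$D{\left(F,L \right)} = -1$
$D{\left(-1,-5 \right)} \left(-8264\right) = \left(-1\right) \left(-8264\right) = 8264$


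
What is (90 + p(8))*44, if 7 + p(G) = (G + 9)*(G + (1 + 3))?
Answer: 12628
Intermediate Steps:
p(G) = -7 + (4 + G)*(9 + G) (p(G) = -7 + (G + 9)*(G + (1 + 3)) = -7 + (9 + G)*(G + 4) = -7 + (9 + G)*(4 + G) = -7 + (4 + G)*(9 + G))
(90 + p(8))*44 = (90 + (29 + 8**2 + 13*8))*44 = (90 + (29 + 64 + 104))*44 = (90 + 197)*44 = 287*44 = 12628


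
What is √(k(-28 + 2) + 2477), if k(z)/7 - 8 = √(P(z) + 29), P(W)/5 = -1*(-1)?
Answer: √(2533 + 7*√34) ≈ 50.733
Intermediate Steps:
P(W) = 5 (P(W) = 5*(-1*(-1)) = 5*1 = 5)
k(z) = 56 + 7*√34 (k(z) = 56 + 7*√(5 + 29) = 56 + 7*√34)
√(k(-28 + 2) + 2477) = √((56 + 7*√34) + 2477) = √(2533 + 7*√34)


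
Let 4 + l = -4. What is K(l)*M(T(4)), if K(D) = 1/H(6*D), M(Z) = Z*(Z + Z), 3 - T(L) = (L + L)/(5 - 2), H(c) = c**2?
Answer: 1/10368 ≈ 9.6451e-5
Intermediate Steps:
T(L) = 3 - 2*L/3 (T(L) = 3 - (L + L)/(5 - 2) = 3 - 2*L/3)
M(Z) = 2*Z**2 (M(Z) = Z*(2*Z) = 2*Z**2)
l = -8 (l = -4 - 4 = -8)
K(D) = 1/(36*D**2) (K(D) = 1/((6*D)**2) = 1/(36*D**2))
K(l)*M(T(4)) = ((1/36)/(-8)**2)*(2*(3 - 2/3*4)**2) = ((1/36)*(1/64))*(2*(3 - 8/3)**2) = (2*(1/3)**2)/2304 = (2*(1/9))/2304 = (1/2304)*(2/9) = 1/10368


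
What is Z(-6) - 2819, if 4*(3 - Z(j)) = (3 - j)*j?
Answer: -5605/2 ≈ -2802.5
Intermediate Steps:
Z(j) = 3 - j*(3 - j)/4 (Z(j) = 3 - (3 - j)*j/4 = 3 - j*(3 - j)/4)
Z(-6) - 2819 = (3 - 3/4*(-6) + (1/4)*(-6)**2) - 2819 = (3 + 9/2 + (1/4)*36) - 2819 = (3 + 9/2 + 9) - 2819 = 33/2 - 2819 = -5605/2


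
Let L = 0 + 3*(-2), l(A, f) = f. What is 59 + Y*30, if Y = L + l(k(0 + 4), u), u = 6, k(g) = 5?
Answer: 59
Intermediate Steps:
L = -6 (L = 0 - 6 = -6)
Y = 0 (Y = -6 + 6 = 0)
59 + Y*30 = 59 + 0*30 = 59 + 0 = 59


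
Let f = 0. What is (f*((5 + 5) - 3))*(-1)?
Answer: 0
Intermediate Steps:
(f*((5 + 5) - 3))*(-1) = (0*((5 + 5) - 3))*(-1) = (0*(10 - 3))*(-1) = (0*7)*(-1) = 0*(-1) = 0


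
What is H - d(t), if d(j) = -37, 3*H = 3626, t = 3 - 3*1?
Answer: 3737/3 ≈ 1245.7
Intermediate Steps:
t = 0 (t = 3 - 3 = 0)
H = 3626/3 (H = (⅓)*3626 = 3626/3 ≈ 1208.7)
H - d(t) = 3626/3 - 1*(-37) = 3626/3 + 37 = 3737/3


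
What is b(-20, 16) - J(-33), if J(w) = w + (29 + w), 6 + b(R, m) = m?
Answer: 47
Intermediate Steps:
b(R, m) = -6 + m
J(w) = 29 + 2*w
b(-20, 16) - J(-33) = (-6 + 16) - (29 + 2*(-33)) = 10 - (29 - 66) = 10 - 1*(-37) = 10 + 37 = 47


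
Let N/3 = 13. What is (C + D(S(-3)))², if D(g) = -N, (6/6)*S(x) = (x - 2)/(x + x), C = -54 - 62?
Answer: 24025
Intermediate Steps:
N = 39 (N = 3*13 = 39)
C = -116
S(x) = (-2 + x)/(2*x) (S(x) = (x - 2)/(x + x) = (-2 + x)/((2*x)) = (-2 + x)*(1/(2*x)) = (-2 + x)/(2*x))
D(g) = -39 (D(g) = -1*39 = -39)
(C + D(S(-3)))² = (-116 - 39)² = (-155)² = 24025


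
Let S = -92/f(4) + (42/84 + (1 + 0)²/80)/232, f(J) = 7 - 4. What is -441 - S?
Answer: -22847483/55680 ≈ -410.34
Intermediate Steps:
f(J) = 3
S = -1707397/55680 (S = -92/3 + (42/84 + (1 + 0)²/80)/232 = -92*⅓ + (42*(1/84) + 1²*(1/80))*(1/232) = -92/3 + (½ + 1*(1/80))*(1/232) = -92/3 + (½ + 1/80)*(1/232) = -92/3 + (41/80)*(1/232) = -92/3 + 41/18560 = -1707397/55680 ≈ -30.664)
-441 - S = -441 - 1*(-1707397/55680) = -441 + 1707397/55680 = -22847483/55680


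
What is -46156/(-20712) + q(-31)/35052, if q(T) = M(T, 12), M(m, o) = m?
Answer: 67384085/30249876 ≈ 2.2276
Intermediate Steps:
q(T) = T
-46156/(-20712) + q(-31)/35052 = -46156/(-20712) - 31/35052 = -46156*(-1/20712) - 31*1/35052 = 11539/5178 - 31/35052 = 67384085/30249876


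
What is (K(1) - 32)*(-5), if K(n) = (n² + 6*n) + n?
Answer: 120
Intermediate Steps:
K(n) = n² + 7*n
(K(1) - 32)*(-5) = (1*(7 + 1) - 32)*(-5) = (1*8 - 32)*(-5) = (8 - 32)*(-5) = -24*(-5) = 120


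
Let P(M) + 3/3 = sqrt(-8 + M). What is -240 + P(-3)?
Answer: -241 + I*sqrt(11) ≈ -241.0 + 3.3166*I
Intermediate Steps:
P(M) = -1 + sqrt(-8 + M)
-240 + P(-3) = -240 + (-1 + sqrt(-8 - 3)) = -240 + (-1 + sqrt(-11)) = -240 + (-1 + I*sqrt(11)) = -241 + I*sqrt(11)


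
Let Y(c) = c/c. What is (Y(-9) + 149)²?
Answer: 22500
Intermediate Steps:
Y(c) = 1
(Y(-9) + 149)² = (1 + 149)² = 150² = 22500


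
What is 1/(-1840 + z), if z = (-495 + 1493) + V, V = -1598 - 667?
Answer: -1/3107 ≈ -0.00032185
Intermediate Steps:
V = -2265
z = -1267 (z = (-495 + 1493) - 2265 = 998 - 2265 = -1267)
1/(-1840 + z) = 1/(-1840 - 1267) = 1/(-3107) = -1/3107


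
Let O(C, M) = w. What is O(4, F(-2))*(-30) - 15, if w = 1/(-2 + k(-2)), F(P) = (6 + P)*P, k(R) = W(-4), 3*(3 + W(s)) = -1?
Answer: -75/8 ≈ -9.3750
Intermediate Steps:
W(s) = -10/3 (W(s) = -3 + (⅓)*(-1) = -3 - ⅓ = -10/3)
k(R) = -10/3
F(P) = P*(6 + P)
w = -3/16 (w = 1/(-2 - 10/3) = 1/(-16/3) = -3/16 ≈ -0.18750)
O(C, M) = -3/16
O(4, F(-2))*(-30) - 15 = -3/16*(-30) - 15 = 45/8 - 15 = -75/8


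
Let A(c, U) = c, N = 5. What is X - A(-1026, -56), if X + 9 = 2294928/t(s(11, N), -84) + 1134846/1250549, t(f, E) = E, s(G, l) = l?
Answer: -230249390703/8753843 ≈ -26303.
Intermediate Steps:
X = -239230833621/8753843 (X = -9 + (2294928/(-84) + 1134846/1250549) = -9 + (2294928*(-1/84) + 1134846*(1/1250549)) = -9 + (-191244/7 + 1134846/1250549) = -9 - 239152049034/8753843 = -239230833621/8753843 ≈ -27329.)
X - A(-1026, -56) = -239230833621/8753843 - 1*(-1026) = -239230833621/8753843 + 1026 = -230249390703/8753843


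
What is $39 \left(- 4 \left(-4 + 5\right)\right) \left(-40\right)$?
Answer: $6240$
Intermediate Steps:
$39 \left(- 4 \left(-4 + 5\right)\right) \left(-40\right) = 39 \left(\left(-4\right) 1\right) \left(-40\right) = 39 \left(-4\right) \left(-40\right) = \left(-156\right) \left(-40\right) = 6240$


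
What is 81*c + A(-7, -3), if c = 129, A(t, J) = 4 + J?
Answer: 10450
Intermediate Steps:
81*c + A(-7, -3) = 81*129 + (4 - 3) = 10449 + 1 = 10450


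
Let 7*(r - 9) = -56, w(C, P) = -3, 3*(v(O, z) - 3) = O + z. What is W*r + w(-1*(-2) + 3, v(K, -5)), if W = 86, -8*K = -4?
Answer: 83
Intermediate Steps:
K = 1/2 (K = -1/8*(-4) = 1/2 ≈ 0.50000)
v(O, z) = 3 + O/3 + z/3 (v(O, z) = 3 + (O + z)/3 = 3 + (O/3 + z/3) = 3 + O/3 + z/3)
r = 1 (r = 9 + (1/7)*(-56) = 9 - 8 = 1)
W*r + w(-1*(-2) + 3, v(K, -5)) = 86*1 - 3 = 86 - 3 = 83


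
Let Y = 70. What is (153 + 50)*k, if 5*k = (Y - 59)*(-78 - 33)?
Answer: -247863/5 ≈ -49573.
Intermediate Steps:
k = -1221/5 (k = ((70 - 59)*(-78 - 33))/5 = (11*(-111))/5 = (1/5)*(-1221) = -1221/5 ≈ -244.20)
(153 + 50)*k = (153 + 50)*(-1221/5) = 203*(-1221/5) = -247863/5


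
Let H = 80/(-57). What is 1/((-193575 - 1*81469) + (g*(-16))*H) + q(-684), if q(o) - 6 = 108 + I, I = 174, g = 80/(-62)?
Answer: 139983535257/486053948 ≈ 288.00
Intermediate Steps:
g = -40/31 (g = 80*(-1/62) = -40/31 ≈ -1.2903)
q(o) = 288 (q(o) = 6 + (108 + 174) = 6 + 282 = 288)
H = -80/57 (H = 80*(-1/57) = -80/57 ≈ -1.4035)
1/((-193575 - 1*81469) + (g*(-16))*H) + q(-684) = 1/((-193575 - 1*81469) - 40/31*(-16)*(-80/57)) + 288 = 1/((-193575 - 81469) + (640/31)*(-80/57)) + 288 = 1/(-275044 - 51200/1767) + 288 = 1/(-486053948/1767) + 288 = -1767/486053948 + 288 = 139983535257/486053948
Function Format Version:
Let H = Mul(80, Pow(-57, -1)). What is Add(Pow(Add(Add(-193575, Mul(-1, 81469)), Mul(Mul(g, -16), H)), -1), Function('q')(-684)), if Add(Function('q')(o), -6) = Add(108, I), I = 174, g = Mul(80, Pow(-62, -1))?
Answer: Rational(139983535257, 486053948) ≈ 288.00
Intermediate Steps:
g = Rational(-40, 31) (g = Mul(80, Rational(-1, 62)) = Rational(-40, 31) ≈ -1.2903)
Function('q')(o) = 288 (Function('q')(o) = Add(6, Add(108, 174)) = Add(6, 282) = 288)
H = Rational(-80, 57) (H = Mul(80, Rational(-1, 57)) = Rational(-80, 57) ≈ -1.4035)
Add(Pow(Add(Add(-193575, Mul(-1, 81469)), Mul(Mul(g, -16), H)), -1), Function('q')(-684)) = Add(Pow(Add(Add(-193575, Mul(-1, 81469)), Mul(Mul(Rational(-40, 31), -16), Rational(-80, 57))), -1), 288) = Add(Pow(Add(Add(-193575, -81469), Mul(Rational(640, 31), Rational(-80, 57))), -1), 288) = Add(Pow(Add(-275044, Rational(-51200, 1767)), -1), 288) = Add(Pow(Rational(-486053948, 1767), -1), 288) = Add(Rational(-1767, 486053948), 288) = Rational(139983535257, 486053948)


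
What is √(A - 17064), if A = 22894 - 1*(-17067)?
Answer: √22897 ≈ 151.32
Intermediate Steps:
A = 39961 (A = 22894 + 17067 = 39961)
√(A - 17064) = √(39961 - 17064) = √22897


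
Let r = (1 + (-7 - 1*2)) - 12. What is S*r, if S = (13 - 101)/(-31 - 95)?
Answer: -880/63 ≈ -13.968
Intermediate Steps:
S = 44/63 (S = -88/(-126) = -88*(-1/126) = 44/63 ≈ 0.69841)
r = -20 (r = (1 + (-7 - 2)) - 12 = (1 - 9) - 12 = -8 - 12 = -20)
S*r = (44/63)*(-20) = -880/63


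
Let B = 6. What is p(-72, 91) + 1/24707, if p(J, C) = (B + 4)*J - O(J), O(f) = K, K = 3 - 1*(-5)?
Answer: -17986695/24707 ≈ -728.00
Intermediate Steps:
K = 8 (K = 3 + 5 = 8)
O(f) = 8
p(J, C) = -8 + 10*J (p(J, C) = (6 + 4)*J - 1*8 = 10*J - 8 = -8 + 10*J)
p(-72, 91) + 1/24707 = (-8 + 10*(-72)) + 1/24707 = (-8 - 720) + 1/24707 = -728 + 1/24707 = -17986695/24707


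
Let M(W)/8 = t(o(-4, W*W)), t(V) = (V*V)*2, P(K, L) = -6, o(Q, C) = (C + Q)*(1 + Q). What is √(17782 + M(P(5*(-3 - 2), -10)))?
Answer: √165238 ≈ 406.49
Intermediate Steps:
o(Q, C) = (1 + Q)*(C + Q)
t(V) = 2*V² (t(V) = V²*2 = 2*V²)
M(W) = 16*(12 - 3*W²)² (M(W) = 8*(2*(W*W - 4 + (-4)² + (W*W)*(-4))²) = 8*(2*(W² - 4 + 16 + W²*(-4))²) = 8*(2*(W² - 4 + 16 - 4*W²)²) = 8*(2*(12 - 3*W²)²) = 16*(12 - 3*W²)²)
√(17782 + M(P(5*(-3 - 2), -10))) = √(17782 + 144*(4 - 1*(-6)²)²) = √(17782 + 144*(4 - 1*36)²) = √(17782 + 144*(4 - 36)²) = √(17782 + 144*(-32)²) = √(17782 + 144*1024) = √(17782 + 147456) = √165238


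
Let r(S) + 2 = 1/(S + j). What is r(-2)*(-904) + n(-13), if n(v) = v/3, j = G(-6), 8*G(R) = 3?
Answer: 92039/39 ≈ 2360.0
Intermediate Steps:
G(R) = 3/8 (G(R) = (⅛)*3 = 3/8)
j = 3/8 ≈ 0.37500
n(v) = v/3 (n(v) = v*(⅓) = v/3)
r(S) = -2 + 1/(3/8 + S) (r(S) = -2 + 1/(S + 3/8) = -2 + 1/(3/8 + S))
r(-2)*(-904) + n(-13) = (2*(1 - 8*(-2))/(3 + 8*(-2)))*(-904) + (⅓)*(-13) = (2*(1 + 16)/(3 - 16))*(-904) - 13/3 = (2*17/(-13))*(-904) - 13/3 = (2*(-1/13)*17)*(-904) - 13/3 = -34/13*(-904) - 13/3 = 30736/13 - 13/3 = 92039/39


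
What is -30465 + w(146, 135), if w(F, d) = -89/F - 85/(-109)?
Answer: -484817301/15914 ≈ -30465.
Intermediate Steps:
w(F, d) = 85/109 - 89/F (w(F, d) = -89/F - 85*(-1/109) = -89/F + 85/109 = 85/109 - 89/F)
-30465 + w(146, 135) = -30465 + (85/109 - 89/146) = -30465 + 2709/15914 = -484817301/15914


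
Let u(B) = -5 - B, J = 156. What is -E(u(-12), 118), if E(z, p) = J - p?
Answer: -38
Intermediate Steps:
E(z, p) = 156 - p
-E(u(-12), 118) = -(156 - 1*118) = -(156 - 118) = -1*38 = -38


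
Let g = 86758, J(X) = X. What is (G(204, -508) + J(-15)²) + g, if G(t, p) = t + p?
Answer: 86679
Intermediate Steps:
G(t, p) = p + t
(G(204, -508) + J(-15)²) + g = ((-508 + 204) + (-15)²) + 86758 = (-304 + 225) + 86758 = -79 + 86758 = 86679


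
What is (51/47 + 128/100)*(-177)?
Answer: -491883/1175 ≈ -418.62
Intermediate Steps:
(51/47 + 128/100)*(-177) = (51*(1/47) + 128*(1/100))*(-177) = (51/47 + 32/25)*(-177) = (2779/1175)*(-177) = -491883/1175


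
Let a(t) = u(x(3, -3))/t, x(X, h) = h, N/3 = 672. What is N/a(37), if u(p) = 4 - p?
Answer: 10656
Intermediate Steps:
N = 2016 (N = 3*672 = 2016)
a(t) = 7/t (a(t) = (4 - 1*(-3))/t = (4 + 3)/t = 7/t)
N/a(37) = 2016/((7/37)) = 2016/((7*(1/37))) = 2016/(7/37) = 2016*(37/7) = 10656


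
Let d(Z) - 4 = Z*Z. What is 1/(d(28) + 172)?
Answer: 1/960 ≈ 0.0010417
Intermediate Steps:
d(Z) = 4 + Z² (d(Z) = 4 + Z*Z = 4 + Z²)
1/(d(28) + 172) = 1/((4 + 28²) + 172) = 1/((4 + 784) + 172) = 1/(788 + 172) = 1/960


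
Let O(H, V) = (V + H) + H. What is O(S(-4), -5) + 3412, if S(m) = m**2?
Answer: 3439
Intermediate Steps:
O(H, V) = V + 2*H (O(H, V) = (H + V) + H = V + 2*H)
O(S(-4), -5) + 3412 = (-5 + 2*(-4)**2) + 3412 = (-5 + 2*16) + 3412 = (-5 + 32) + 3412 = 27 + 3412 = 3439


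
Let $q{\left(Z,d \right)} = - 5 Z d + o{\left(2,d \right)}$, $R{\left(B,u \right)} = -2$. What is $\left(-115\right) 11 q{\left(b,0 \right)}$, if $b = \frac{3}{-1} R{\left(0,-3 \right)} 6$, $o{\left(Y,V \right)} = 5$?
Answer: $-6325$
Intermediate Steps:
$b = 36$ ($b = \frac{3}{-1} \left(-2\right) 6 = 3 \left(-1\right) \left(-2\right) 6 = \left(-3\right) \left(-2\right) 6 = 6 \cdot 6 = 36$)
$q{\left(Z,d \right)} = 5 - 5 Z d$ ($q{\left(Z,d \right)} = - 5 Z d + 5 = 5 - 5 Z d$)
$\left(-115\right) 11 q{\left(b,0 \right)} = \left(-115\right) 11 \left(5 - 180 \cdot 0\right) = - 1265 \left(5 + 0\right) = \left(-1265\right) 5 = -6325$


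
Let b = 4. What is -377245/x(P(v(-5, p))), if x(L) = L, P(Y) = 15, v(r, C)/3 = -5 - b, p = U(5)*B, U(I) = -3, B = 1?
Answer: -75449/3 ≈ -25150.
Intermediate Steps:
p = -3 (p = -3*1 = -3)
v(r, C) = -27 (v(r, C) = 3*(-5 - 1*4) = 3*(-5 - 4) = 3*(-9) = -27)
-377245/x(P(v(-5, p))) = -377245/15 = -377245*1/15 = -75449/3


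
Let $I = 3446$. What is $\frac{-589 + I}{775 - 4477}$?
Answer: $- \frac{2857}{3702} \approx -0.77174$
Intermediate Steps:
$\frac{-589 + I}{775 - 4477} = \frac{-589 + 3446}{775 - 4477} = \frac{2857}{-3702} = 2857 \left(- \frac{1}{3702}\right) = - \frac{2857}{3702}$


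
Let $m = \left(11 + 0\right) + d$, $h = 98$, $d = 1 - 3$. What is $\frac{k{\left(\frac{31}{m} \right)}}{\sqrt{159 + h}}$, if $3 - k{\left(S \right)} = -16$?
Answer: $\frac{19 \sqrt{257}}{257} \approx 1.1852$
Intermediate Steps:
$d = -2$ ($d = 1 - 3 = -2$)
$m = 9$ ($m = \left(11 + 0\right) - 2 = 11 - 2 = 9$)
$k{\left(S \right)} = 19$ ($k{\left(S \right)} = 3 - -16 = 3 + 16 = 19$)
$\frac{k{\left(\frac{31}{m} \right)}}{\sqrt{159 + h}} = \frac{19}{\sqrt{159 + 98}} = \frac{19}{\sqrt{257}} = 19 \frac{\sqrt{257}}{257} = \frac{19 \sqrt{257}}{257}$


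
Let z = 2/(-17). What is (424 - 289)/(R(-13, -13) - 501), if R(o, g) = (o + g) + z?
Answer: -765/2987 ≈ -0.25611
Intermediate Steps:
z = -2/17 (z = 2*(-1/17) = -2/17 ≈ -0.11765)
R(o, g) = -2/17 + g + o (R(o, g) = (o + g) - 2/17 = (g + o) - 2/17 = -2/17 + g + o)
(424 - 289)/(R(-13, -13) - 501) = (424 - 289)/((-2/17 - 13 - 13) - 501) = 135/(-444/17 - 501) = 135/(-8961/17) = 135*(-17/8961) = -765/2987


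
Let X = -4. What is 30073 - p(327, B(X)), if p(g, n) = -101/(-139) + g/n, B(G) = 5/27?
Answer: 19672999/695 ≈ 28306.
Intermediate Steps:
B(G) = 5/27 (B(G) = 5*(1/27) = 5/27)
p(g, n) = 101/139 + g/n (p(g, n) = -101*(-1/139) + g/n = 101/139 + g/n)
30073 - p(327, B(X)) = 30073 - (101/139 + 327/(5/27)) = 30073 - (101/139 + 327*(27/5)) = 30073 - (101/139 + 8829/5) = 30073 - 1*1227736/695 = 30073 - 1227736/695 = 19672999/695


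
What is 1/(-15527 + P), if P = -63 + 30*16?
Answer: -1/15110 ≈ -6.6181e-5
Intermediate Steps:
P = 417 (P = -63 + 480 = 417)
1/(-15527 + P) = 1/(-15527 + 417) = 1/(-15110) = -1/15110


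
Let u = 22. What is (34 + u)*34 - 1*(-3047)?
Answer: 4951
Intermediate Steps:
(34 + u)*34 - 1*(-3047) = (34 + 22)*34 - 1*(-3047) = 56*34 + 3047 = 1904 + 3047 = 4951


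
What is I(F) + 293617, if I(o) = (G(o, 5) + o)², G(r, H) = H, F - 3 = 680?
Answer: 766961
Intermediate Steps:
F = 683 (F = 3 + 680 = 683)
I(o) = (5 + o)²
I(F) + 293617 = (5 + 683)² + 293617 = 688² + 293617 = 473344 + 293617 = 766961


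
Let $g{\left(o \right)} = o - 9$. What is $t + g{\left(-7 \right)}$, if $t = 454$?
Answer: $438$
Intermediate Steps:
$g{\left(o \right)} = -9 + o$
$t + g{\left(-7 \right)} = 454 - 16 = 438$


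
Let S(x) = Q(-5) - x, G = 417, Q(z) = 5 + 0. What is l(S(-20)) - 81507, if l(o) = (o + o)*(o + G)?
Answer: -59407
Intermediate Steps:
Q(z) = 5
S(x) = 5 - x
l(o) = 2*o*(417 + o) (l(o) = (o + o)*(o + 417) = (2*o)*(417 + o) = 2*o*(417 + o))
l(S(-20)) - 81507 = 2*(5 - 1*(-20))*(417 + (5 - 1*(-20))) - 81507 = 2*(5 + 20)*(417 + (5 + 20)) - 81507 = 2*25*(417 + 25) - 81507 = 2*25*442 - 81507 = 22100 - 81507 = -59407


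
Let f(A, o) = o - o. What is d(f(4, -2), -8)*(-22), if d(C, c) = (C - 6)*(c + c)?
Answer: -2112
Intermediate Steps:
f(A, o) = 0
d(C, c) = 2*c*(-6 + C) (d(C, c) = (-6 + C)*(2*c) = 2*c*(-6 + C))
d(f(4, -2), -8)*(-22) = (2*(-8)*(-6 + 0))*(-22) = (2*(-8)*(-6))*(-22) = 96*(-22) = -2112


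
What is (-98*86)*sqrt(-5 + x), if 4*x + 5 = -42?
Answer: -4214*I*sqrt(67) ≈ -34493.0*I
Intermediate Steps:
x = -47/4 (x = -5/4 + (1/4)*(-42) = -5/4 - 21/2 = -47/4 ≈ -11.750)
(-98*86)*sqrt(-5 + x) = (-98*86)*sqrt(-5 - 47/4) = -4214*I*sqrt(67)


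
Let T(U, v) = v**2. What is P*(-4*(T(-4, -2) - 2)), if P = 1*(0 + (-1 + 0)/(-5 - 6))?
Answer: -8/11 ≈ -0.72727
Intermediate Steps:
P = 1/11 (P = 1*(0 - 1/(-11)) = 1*(0 - 1*(-1/11)) = 1*(0 + 1/11) = 1*(1/11) = 1/11 ≈ 0.090909)
P*(-4*(T(-4, -2) - 2)) = (-4*((-2)**2 - 2))/11 = (-4*(4 - 2))/11 = (-4*2)/11 = (1/11)*(-8) = -8/11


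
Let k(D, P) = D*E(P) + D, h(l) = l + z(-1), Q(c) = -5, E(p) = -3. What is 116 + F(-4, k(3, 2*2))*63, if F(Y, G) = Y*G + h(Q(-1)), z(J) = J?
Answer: 1250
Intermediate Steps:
h(l) = -1 + l (h(l) = l - 1 = -1 + l)
k(D, P) = -2*D (k(D, P) = D*(-3) + D = -3*D + D = -2*D)
F(Y, G) = -6 + G*Y (F(Y, G) = Y*G + (-1 - 5) = G*Y - 6 = -6 + G*Y)
116 + F(-4, k(3, 2*2))*63 = 116 + (-6 - 2*3*(-4))*63 = 116 + (-6 - 6*(-4))*63 = 116 + (-6 + 24)*63 = 116 + 18*63 = 116 + 1134 = 1250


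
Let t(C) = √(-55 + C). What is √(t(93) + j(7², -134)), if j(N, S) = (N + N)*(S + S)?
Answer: √(-26264 + √38) ≈ 162.04*I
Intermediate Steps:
j(N, S) = 4*N*S (j(N, S) = (2*N)*(2*S) = 4*N*S)
√(t(93) + j(7², -134)) = √(√(-55 + 93) + 4*7²*(-134)) = √(√38 + 4*49*(-134)) = √(√38 - 26264) = √(-26264 + √38)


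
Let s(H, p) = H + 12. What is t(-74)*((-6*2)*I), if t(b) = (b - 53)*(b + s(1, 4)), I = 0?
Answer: 0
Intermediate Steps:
s(H, p) = 12 + H
t(b) = (-53 + b)*(13 + b) (t(b) = (b - 53)*(b + (12 + 1)) = (-53 + b)*(b + 13) = (-53 + b)*(13 + b))
t(-74)*((-6*2)*I) = (-689 + (-74)**2 - 40*(-74))*(-6*2*0) = (-689 + 5476 + 2960)*(-12*0) = 7747*0 = 0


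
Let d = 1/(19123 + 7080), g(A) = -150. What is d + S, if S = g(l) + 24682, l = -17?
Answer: 642811997/26203 ≈ 24532.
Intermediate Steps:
d = 1/26203 ≈ 3.8164e-5
S = 24532 (S = -150 + 24682 = 24532)
d + S = 1/26203 + 24532 = 642811997/26203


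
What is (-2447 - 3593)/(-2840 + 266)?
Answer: 3020/1287 ≈ 2.3465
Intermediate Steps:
(-2447 - 3593)/(-2840 + 266) = -6040/(-2574) = -6040*(-1/2574) = 3020/1287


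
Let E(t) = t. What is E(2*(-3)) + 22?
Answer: 16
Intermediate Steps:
E(2*(-3)) + 22 = 2*(-3) + 22 = -6 + 22 = 16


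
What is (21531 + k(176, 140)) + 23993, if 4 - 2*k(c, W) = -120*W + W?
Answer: 53856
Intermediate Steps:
k(c, W) = 2 + 119*W/2 (k(c, W) = 2 - (-120*W + W)/2 = 2 - (-119)*W/2 = 2 + 119*W/2)
(21531 + k(176, 140)) + 23993 = (21531 + (2 + (119/2)*140)) + 23993 = (21531 + (2 + 8330)) + 23993 = (21531 + 8332) + 23993 = 29863 + 23993 = 53856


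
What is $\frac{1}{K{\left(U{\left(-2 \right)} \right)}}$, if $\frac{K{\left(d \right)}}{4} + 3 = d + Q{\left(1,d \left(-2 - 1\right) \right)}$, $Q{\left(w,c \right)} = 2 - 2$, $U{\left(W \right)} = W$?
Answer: $- \frac{1}{20} \approx -0.05$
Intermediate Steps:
$Q{\left(w,c \right)} = 0$
$K{\left(d \right)} = -12 + 4 d$ ($K{\left(d \right)} = -12 + 4 \left(d + 0\right) = -12 + 4 d$)
$\frac{1}{K{\left(U{\left(-2 \right)} \right)}} = \frac{1}{-12 + 4 \left(-2\right)} = \frac{1}{-12 - 8} = \frac{1}{-20} = - \frac{1}{20}$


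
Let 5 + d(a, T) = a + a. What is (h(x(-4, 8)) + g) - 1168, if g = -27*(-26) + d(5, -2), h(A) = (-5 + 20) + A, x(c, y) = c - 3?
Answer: -453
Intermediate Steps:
x(c, y) = -3 + c
h(A) = 15 + A
d(a, T) = -5 + 2*a (d(a, T) = -5 + (a + a) = -5 + 2*a)
g = 707 (g = -27*(-26) + (-5 + 2*5) = 702 + (-5 + 10) = 702 + 5 = 707)
(h(x(-4, 8)) + g) - 1168 = ((15 + (-3 - 4)) + 707) - 1168 = ((15 - 7) + 707) - 1168 = (8 + 707) - 1168 = 715 - 1168 = -453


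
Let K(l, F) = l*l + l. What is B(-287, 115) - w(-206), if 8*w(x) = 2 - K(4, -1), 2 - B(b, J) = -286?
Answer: 1161/4 ≈ 290.25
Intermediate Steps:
B(b, J) = 288 (B(b, J) = 2 - 1*(-286) = 2 + 286 = 288)
K(l, F) = l + l² (K(l, F) = l² + l = l + l²)
w(x) = -9/4 (w(x) = (2 - 4*(1 + 4))/8 = (2 - 4*5)/8 = (2 - 1*20)/8 = (2 - 20)/8 = (⅛)*(-18) = -9/4)
B(-287, 115) - w(-206) = 288 - 1*(-9/4) = 288 + 9/4 = 1161/4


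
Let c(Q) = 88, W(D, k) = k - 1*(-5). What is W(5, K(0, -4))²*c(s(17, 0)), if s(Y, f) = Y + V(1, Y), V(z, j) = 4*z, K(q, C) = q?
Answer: 2200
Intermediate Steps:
W(D, k) = 5 + k (W(D, k) = k + 5 = 5 + k)
s(Y, f) = 4 + Y (s(Y, f) = Y + 4*1 = Y + 4 = 4 + Y)
W(5, K(0, -4))²*c(s(17, 0)) = (5 + 0)²*88 = 5²*88 = 25*88 = 2200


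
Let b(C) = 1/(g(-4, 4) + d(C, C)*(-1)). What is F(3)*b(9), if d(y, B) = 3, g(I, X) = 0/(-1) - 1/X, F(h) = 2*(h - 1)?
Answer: -16/13 ≈ -1.2308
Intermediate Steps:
F(h) = -2 + 2*h (F(h) = 2*(-1 + h) = -2 + 2*h)
g(I, X) = -1/X (g(I, X) = 0*(-1) - 1/X = 0 - 1/X = -1/X)
b(C) = -4/13 (b(C) = 1/(-1/4 + 3*(-1)) = 1/(-1*1/4 - 3) = 1/(-1/4 - 3) = 1/(-13/4) = -4/13)
F(3)*b(9) = (-2 + 2*3)*(-4/13) = (-2 + 6)*(-4/13) = 4*(-4/13) = -16/13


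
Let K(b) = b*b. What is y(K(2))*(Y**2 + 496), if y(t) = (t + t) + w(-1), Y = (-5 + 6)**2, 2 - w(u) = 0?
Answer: 4970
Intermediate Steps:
w(u) = 2 (w(u) = 2 - 1*0 = 2 + 0 = 2)
K(b) = b**2
Y = 1 (Y = 1**2 = 1)
y(t) = 2 + 2*t (y(t) = (t + t) + 2 = 2*t + 2 = 2 + 2*t)
y(K(2))*(Y**2 + 496) = (2 + 2*2**2)*(1**2 + 496) = (2 + 2*4)*(1 + 496) = (2 + 8)*497 = 10*497 = 4970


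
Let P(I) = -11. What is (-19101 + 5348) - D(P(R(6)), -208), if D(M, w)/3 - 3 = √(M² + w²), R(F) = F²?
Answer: -13762 - 3*√43385 ≈ -14387.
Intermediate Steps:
D(M, w) = 9 + 3*√(M² + w²)
(-19101 + 5348) - D(P(R(6)), -208) = (-19101 + 5348) - (9 + 3*√((-11)² + (-208)²)) = -13753 - (9 + 3*√(121 + 43264)) = -13753 - (9 + 3*√43385) = -13753 + (-9 - 3*√43385) = -13762 - 3*√43385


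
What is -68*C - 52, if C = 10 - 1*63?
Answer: 3552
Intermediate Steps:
C = -53 (C = 10 - 63 = -53)
-68*C - 52 = -68*(-53) - 52 = 3604 - 52 = 3552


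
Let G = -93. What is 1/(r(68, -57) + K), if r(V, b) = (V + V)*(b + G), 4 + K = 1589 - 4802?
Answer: -1/23617 ≈ -4.2342e-5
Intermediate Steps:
K = -3217 (K = -4 + (1589 - 4802) = -4 - 3213 = -3217)
r(V, b) = 2*V*(-93 + b) (r(V, b) = (V + V)*(b - 93) = (2*V)*(-93 + b) = 2*V*(-93 + b))
1/(r(68, -57) + K) = 1/(2*68*(-93 - 57) - 3217) = 1/(2*68*(-150) - 3217) = 1/(-20400 - 3217) = 1/(-23617) = -1/23617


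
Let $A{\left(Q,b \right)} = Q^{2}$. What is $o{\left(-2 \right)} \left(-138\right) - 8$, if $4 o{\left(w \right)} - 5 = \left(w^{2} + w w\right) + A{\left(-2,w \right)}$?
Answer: $- \frac{1189}{2} \approx -594.5$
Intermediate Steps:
$o{\left(w \right)} = \frac{9}{4} + \frac{w^{2}}{2}$ ($o{\left(w \right)} = \frac{5}{4} + \frac{\left(w^{2} + w w\right) + \left(-2\right)^{2}}{4} = \frac{5}{4} + \frac{\left(w^{2} + w^{2}\right) + 4}{4} = \frac{5}{4} + \frac{2 w^{2} + 4}{4} = \frac{5}{4} + \frac{4 + 2 w^{2}}{4} = \frac{5}{4} + \left(1 + \frac{w^{2}}{2}\right) = \frac{9}{4} + \frac{w^{2}}{2}$)
$o{\left(-2 \right)} \left(-138\right) - 8 = \left(\frac{9}{4} + \frac{\left(-2\right)^{2}}{2}\right) \left(-138\right) - 8 = \left(\frac{9}{4} + \frac{1}{2} \cdot 4\right) \left(-138\right) + \left(-63 + 55\right) = \left(\frac{9}{4} + 2\right) \left(-138\right) - 8 = \frac{17}{4} \left(-138\right) - 8 = - \frac{1173}{2} - 8 = - \frac{1189}{2}$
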